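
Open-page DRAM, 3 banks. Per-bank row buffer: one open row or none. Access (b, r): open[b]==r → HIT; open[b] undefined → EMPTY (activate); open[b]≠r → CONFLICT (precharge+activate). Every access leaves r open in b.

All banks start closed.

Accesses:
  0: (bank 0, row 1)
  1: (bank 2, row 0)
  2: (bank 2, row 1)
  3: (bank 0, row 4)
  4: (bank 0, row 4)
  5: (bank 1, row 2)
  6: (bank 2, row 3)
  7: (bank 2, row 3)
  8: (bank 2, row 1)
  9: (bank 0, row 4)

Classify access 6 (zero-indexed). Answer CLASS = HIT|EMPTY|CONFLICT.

  [0] b0 r1: no row ⇒ E
  [1] b2 r0: no row ⇒ E
  [2] b2 r1: had r0 ⇒ C
  [3] b0 r4: had r1 ⇒ C
  [4] b0 r4: had r4 ⇒ H
  [5] b1 r2: no row ⇒ E
  [6] b2 r3: had r1 ⇒ C
  [7] b2 r3: had r3 ⇒ H
  [8] b2 r1: had r3 ⇒ C
  [9] b0 r4: had r4 ⇒ H

CLASS = CONFLICT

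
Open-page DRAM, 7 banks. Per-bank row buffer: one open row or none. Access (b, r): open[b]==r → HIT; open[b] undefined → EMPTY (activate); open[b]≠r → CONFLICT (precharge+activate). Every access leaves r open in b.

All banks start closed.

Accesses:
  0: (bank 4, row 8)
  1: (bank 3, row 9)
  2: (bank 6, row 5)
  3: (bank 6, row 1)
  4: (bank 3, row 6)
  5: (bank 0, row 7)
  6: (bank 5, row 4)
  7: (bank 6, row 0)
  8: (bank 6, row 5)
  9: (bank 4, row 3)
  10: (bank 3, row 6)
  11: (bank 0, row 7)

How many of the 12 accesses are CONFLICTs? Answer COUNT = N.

COUNT = 5

step 0: bank4 None->8 [EMPTY]
step 1: bank3 None->9 [EMPTY]
step 2: bank6 None->5 [EMPTY]
step 3: bank6 5->1 [CONFLICT]
step 4: bank3 9->6 [CONFLICT]
step 5: bank0 None->7 [EMPTY]
step 6: bank5 None->4 [EMPTY]
step 7: bank6 1->0 [CONFLICT]
step 8: bank6 0->5 [CONFLICT]
step 9: bank4 8->3 [CONFLICT]
step 10: bank3 6->6 [HIT]
step 11: bank0 7->7 [HIT]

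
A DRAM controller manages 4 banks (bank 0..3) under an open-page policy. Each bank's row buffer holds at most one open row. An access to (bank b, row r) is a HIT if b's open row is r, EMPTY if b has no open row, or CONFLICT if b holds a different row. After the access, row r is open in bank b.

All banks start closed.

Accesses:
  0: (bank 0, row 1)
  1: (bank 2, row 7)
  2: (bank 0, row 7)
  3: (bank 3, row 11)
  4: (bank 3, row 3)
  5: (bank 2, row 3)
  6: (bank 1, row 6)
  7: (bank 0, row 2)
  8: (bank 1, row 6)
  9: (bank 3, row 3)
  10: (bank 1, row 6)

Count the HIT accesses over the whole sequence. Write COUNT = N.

  [0] b0 r1: no row ⇒ E
  [1] b2 r7: no row ⇒ E
  [2] b0 r7: had r1 ⇒ C
  [3] b3 r11: no row ⇒ E
  [4] b3 r3: had r11 ⇒ C
  [5] b2 r3: had r7 ⇒ C
  [6] b1 r6: no row ⇒ E
  [7] b0 r2: had r7 ⇒ C
  [8] b1 r6: had r6 ⇒ H
  [9] b3 r3: had r3 ⇒ H
  [10] b1 r6: had r6 ⇒ H

COUNT = 3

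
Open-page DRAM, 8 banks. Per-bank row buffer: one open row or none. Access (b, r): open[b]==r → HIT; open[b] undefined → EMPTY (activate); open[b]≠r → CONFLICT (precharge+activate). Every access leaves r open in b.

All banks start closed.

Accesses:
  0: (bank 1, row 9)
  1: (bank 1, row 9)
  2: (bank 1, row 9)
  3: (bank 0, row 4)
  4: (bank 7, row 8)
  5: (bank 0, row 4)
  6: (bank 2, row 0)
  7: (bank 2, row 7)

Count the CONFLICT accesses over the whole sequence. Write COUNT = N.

COUNT = 1

#0 (1,9) E
#1 (1,9) H  (was 9)
#2 (1,9) H  (was 9)
#3 (0,4) E
#4 (7,8) E
#5 (0,4) H  (was 4)
#6 (2,0) E
#7 (2,7) C  (was 0)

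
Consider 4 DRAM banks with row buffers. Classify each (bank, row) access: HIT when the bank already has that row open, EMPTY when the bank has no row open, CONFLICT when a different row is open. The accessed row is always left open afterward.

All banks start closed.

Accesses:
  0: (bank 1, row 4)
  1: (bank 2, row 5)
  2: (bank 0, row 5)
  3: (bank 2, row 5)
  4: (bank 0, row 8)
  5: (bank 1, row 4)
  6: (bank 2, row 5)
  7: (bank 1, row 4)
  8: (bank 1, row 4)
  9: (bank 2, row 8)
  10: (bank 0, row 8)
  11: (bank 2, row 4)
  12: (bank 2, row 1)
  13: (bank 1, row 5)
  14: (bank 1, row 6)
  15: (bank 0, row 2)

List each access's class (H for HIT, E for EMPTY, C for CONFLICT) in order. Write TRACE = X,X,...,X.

TRACE = E,E,E,H,C,H,H,H,H,C,H,C,C,C,C,C

step 0: bank1 None->4 [EMPTY]
step 1: bank2 None->5 [EMPTY]
step 2: bank0 None->5 [EMPTY]
step 3: bank2 5->5 [HIT]
step 4: bank0 5->8 [CONFLICT]
step 5: bank1 4->4 [HIT]
step 6: bank2 5->5 [HIT]
step 7: bank1 4->4 [HIT]
step 8: bank1 4->4 [HIT]
step 9: bank2 5->8 [CONFLICT]
step 10: bank0 8->8 [HIT]
step 11: bank2 8->4 [CONFLICT]
step 12: bank2 4->1 [CONFLICT]
step 13: bank1 4->5 [CONFLICT]
step 14: bank1 5->6 [CONFLICT]
step 15: bank0 8->2 [CONFLICT]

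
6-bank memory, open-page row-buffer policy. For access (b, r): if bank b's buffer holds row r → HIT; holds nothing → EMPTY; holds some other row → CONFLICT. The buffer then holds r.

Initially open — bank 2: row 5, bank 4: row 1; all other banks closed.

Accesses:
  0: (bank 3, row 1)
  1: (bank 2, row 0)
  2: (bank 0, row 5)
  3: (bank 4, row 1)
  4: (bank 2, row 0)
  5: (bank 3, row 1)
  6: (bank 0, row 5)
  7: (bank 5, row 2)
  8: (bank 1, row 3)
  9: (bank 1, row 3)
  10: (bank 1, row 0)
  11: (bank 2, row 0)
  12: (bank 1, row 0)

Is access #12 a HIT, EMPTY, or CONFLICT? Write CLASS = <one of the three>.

  [0] b3 r1: no row ⇒ E
  [1] b2 r0: had r5 ⇒ C
  [2] b0 r5: no row ⇒ E
  [3] b4 r1: had r1 ⇒ H
  [4] b2 r0: had r0 ⇒ H
  [5] b3 r1: had r1 ⇒ H
  [6] b0 r5: had r5 ⇒ H
  [7] b5 r2: no row ⇒ E
  [8] b1 r3: no row ⇒ E
  [9] b1 r3: had r3 ⇒ H
  [10] b1 r0: had r3 ⇒ C
  [11] b2 r0: had r0 ⇒ H
  [12] b1 r0: had r0 ⇒ H

CLASS = HIT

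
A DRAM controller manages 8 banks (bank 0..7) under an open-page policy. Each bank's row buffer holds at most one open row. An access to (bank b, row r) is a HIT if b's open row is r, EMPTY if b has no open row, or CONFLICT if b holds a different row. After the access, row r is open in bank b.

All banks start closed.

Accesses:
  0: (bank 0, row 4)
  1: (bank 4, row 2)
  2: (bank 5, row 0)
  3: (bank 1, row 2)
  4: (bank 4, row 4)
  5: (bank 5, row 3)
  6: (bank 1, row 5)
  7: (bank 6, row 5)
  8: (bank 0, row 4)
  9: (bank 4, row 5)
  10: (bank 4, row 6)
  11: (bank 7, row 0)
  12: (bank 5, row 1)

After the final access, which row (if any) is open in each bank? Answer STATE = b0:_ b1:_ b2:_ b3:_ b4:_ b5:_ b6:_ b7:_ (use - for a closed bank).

#0 (0,4) E
#1 (4,2) E
#2 (5,0) E
#3 (1,2) E
#4 (4,4) C  (was 2)
#5 (5,3) C  (was 0)
#6 (1,5) C  (was 2)
#7 (6,5) E
#8 (0,4) H  (was 4)
#9 (4,5) C  (was 4)
#10 (4,6) C  (was 5)
#11 (7,0) E
#12 (5,1) C  (was 3)

STATE = b0:4 b1:5 b2:- b3:- b4:6 b5:1 b6:5 b7:0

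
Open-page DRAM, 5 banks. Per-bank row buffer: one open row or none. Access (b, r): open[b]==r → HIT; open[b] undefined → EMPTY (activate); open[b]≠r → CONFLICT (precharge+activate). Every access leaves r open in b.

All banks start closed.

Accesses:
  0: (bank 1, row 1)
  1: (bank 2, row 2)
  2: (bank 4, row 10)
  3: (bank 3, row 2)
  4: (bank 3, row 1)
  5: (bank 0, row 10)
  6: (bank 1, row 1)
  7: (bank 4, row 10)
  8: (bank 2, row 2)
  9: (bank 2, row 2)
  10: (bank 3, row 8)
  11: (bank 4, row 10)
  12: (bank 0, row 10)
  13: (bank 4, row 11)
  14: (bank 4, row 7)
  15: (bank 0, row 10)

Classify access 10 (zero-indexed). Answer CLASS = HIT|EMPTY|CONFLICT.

CLASS = CONFLICT

step 0: bank1 None->1 [EMPTY]
step 1: bank2 None->2 [EMPTY]
step 2: bank4 None->10 [EMPTY]
step 3: bank3 None->2 [EMPTY]
step 4: bank3 2->1 [CONFLICT]
step 5: bank0 None->10 [EMPTY]
step 6: bank1 1->1 [HIT]
step 7: bank4 10->10 [HIT]
step 8: bank2 2->2 [HIT]
step 9: bank2 2->2 [HIT]
step 10: bank3 1->8 [CONFLICT]
step 11: bank4 10->10 [HIT]
step 12: bank0 10->10 [HIT]
step 13: bank4 10->11 [CONFLICT]
step 14: bank4 11->7 [CONFLICT]
step 15: bank0 10->10 [HIT]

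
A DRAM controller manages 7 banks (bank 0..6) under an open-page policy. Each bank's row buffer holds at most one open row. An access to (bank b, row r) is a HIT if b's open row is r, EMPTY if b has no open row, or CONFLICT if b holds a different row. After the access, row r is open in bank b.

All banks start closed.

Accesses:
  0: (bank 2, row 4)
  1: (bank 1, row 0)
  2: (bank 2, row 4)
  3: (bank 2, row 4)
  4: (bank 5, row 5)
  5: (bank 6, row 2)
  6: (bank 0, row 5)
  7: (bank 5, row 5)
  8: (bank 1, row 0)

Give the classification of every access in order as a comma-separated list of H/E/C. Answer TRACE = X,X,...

TRACE = E,E,H,H,E,E,E,H,H

  [0] b2 r4: no row ⇒ E
  [1] b1 r0: no row ⇒ E
  [2] b2 r4: had r4 ⇒ H
  [3] b2 r4: had r4 ⇒ H
  [4] b5 r5: no row ⇒ E
  [5] b6 r2: no row ⇒ E
  [6] b0 r5: no row ⇒ E
  [7] b5 r5: had r5 ⇒ H
  [8] b1 r0: had r0 ⇒ H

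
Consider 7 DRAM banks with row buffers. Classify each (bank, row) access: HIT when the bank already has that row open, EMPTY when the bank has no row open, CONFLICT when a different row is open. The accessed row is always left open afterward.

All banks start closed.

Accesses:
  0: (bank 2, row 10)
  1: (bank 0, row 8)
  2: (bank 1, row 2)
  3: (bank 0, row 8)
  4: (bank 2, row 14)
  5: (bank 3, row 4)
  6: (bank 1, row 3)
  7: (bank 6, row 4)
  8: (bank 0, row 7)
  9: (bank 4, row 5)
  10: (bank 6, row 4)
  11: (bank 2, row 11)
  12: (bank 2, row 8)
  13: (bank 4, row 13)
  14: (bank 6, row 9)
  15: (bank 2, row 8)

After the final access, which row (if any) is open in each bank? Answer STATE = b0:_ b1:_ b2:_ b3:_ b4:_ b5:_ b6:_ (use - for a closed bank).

STATE = b0:7 b1:3 b2:8 b3:4 b4:13 b5:- b6:9

  [0] b2 r10: no row ⇒ E
  [1] b0 r8: no row ⇒ E
  [2] b1 r2: no row ⇒ E
  [3] b0 r8: had r8 ⇒ H
  [4] b2 r14: had r10 ⇒ C
  [5] b3 r4: no row ⇒ E
  [6] b1 r3: had r2 ⇒ C
  [7] b6 r4: no row ⇒ E
  [8] b0 r7: had r8 ⇒ C
  [9] b4 r5: no row ⇒ E
  [10] b6 r4: had r4 ⇒ H
  [11] b2 r11: had r14 ⇒ C
  [12] b2 r8: had r11 ⇒ C
  [13] b4 r13: had r5 ⇒ C
  [14] b6 r9: had r4 ⇒ C
  [15] b2 r8: had r8 ⇒ H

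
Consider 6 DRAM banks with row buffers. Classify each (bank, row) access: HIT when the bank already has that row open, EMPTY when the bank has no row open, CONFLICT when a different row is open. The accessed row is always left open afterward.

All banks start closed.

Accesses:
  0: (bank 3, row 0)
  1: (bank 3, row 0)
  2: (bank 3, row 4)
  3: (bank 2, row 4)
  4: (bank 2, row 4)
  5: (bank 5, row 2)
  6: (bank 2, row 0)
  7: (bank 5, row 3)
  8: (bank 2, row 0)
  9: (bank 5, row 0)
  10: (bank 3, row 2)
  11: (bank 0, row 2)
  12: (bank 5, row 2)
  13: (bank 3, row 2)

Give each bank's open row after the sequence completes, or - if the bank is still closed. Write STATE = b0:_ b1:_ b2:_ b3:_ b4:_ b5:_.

STATE = b0:2 b1:- b2:0 b3:2 b4:- b5:2

  [0] b3 r0: no row ⇒ E
  [1] b3 r0: had r0 ⇒ H
  [2] b3 r4: had r0 ⇒ C
  [3] b2 r4: no row ⇒ E
  [4] b2 r4: had r4 ⇒ H
  [5] b5 r2: no row ⇒ E
  [6] b2 r0: had r4 ⇒ C
  [7] b5 r3: had r2 ⇒ C
  [8] b2 r0: had r0 ⇒ H
  [9] b5 r0: had r3 ⇒ C
  [10] b3 r2: had r4 ⇒ C
  [11] b0 r2: no row ⇒ E
  [12] b5 r2: had r0 ⇒ C
  [13] b3 r2: had r2 ⇒ H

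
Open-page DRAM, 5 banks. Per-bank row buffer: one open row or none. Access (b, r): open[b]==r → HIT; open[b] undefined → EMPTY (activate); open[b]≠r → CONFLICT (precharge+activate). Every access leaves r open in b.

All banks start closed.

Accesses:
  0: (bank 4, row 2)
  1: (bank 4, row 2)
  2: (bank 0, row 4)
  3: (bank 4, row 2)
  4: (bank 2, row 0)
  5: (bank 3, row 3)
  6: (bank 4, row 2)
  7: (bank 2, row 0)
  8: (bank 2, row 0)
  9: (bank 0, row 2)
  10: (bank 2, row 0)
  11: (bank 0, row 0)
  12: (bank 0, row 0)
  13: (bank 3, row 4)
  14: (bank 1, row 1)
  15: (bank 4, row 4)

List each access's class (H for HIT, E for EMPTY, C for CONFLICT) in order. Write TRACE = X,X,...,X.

TRACE = E,H,E,H,E,E,H,H,H,C,H,C,H,C,E,C

  [0] b4 r2: no row ⇒ E
  [1] b4 r2: had r2 ⇒ H
  [2] b0 r4: no row ⇒ E
  [3] b4 r2: had r2 ⇒ H
  [4] b2 r0: no row ⇒ E
  [5] b3 r3: no row ⇒ E
  [6] b4 r2: had r2 ⇒ H
  [7] b2 r0: had r0 ⇒ H
  [8] b2 r0: had r0 ⇒ H
  [9] b0 r2: had r4 ⇒ C
  [10] b2 r0: had r0 ⇒ H
  [11] b0 r0: had r2 ⇒ C
  [12] b0 r0: had r0 ⇒ H
  [13] b3 r4: had r3 ⇒ C
  [14] b1 r1: no row ⇒ E
  [15] b4 r4: had r2 ⇒ C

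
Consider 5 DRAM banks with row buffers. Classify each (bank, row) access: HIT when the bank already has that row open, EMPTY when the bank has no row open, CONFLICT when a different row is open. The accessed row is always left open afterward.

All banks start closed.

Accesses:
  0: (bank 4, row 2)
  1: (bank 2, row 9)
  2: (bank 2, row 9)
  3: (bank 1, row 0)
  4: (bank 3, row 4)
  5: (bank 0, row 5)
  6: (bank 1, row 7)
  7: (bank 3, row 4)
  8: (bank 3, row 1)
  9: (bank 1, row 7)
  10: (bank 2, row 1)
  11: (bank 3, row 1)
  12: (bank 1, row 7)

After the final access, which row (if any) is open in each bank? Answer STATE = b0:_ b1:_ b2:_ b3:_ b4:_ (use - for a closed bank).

step 0: bank4 None->2 [EMPTY]
step 1: bank2 None->9 [EMPTY]
step 2: bank2 9->9 [HIT]
step 3: bank1 None->0 [EMPTY]
step 4: bank3 None->4 [EMPTY]
step 5: bank0 None->5 [EMPTY]
step 6: bank1 0->7 [CONFLICT]
step 7: bank3 4->4 [HIT]
step 8: bank3 4->1 [CONFLICT]
step 9: bank1 7->7 [HIT]
step 10: bank2 9->1 [CONFLICT]
step 11: bank3 1->1 [HIT]
step 12: bank1 7->7 [HIT]

STATE = b0:5 b1:7 b2:1 b3:1 b4:2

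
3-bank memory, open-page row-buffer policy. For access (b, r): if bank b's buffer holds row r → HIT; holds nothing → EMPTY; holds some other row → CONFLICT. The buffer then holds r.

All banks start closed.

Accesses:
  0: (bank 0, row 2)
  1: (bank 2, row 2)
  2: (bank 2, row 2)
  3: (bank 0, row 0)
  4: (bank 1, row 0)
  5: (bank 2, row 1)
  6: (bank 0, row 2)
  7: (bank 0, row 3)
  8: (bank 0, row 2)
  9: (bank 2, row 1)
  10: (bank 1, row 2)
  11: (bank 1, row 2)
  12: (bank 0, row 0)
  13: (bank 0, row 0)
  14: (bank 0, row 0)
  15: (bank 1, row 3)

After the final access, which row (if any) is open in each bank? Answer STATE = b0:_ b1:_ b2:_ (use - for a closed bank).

STATE = b0:0 b1:3 b2:1

step 0: bank0 None->2 [EMPTY]
step 1: bank2 None->2 [EMPTY]
step 2: bank2 2->2 [HIT]
step 3: bank0 2->0 [CONFLICT]
step 4: bank1 None->0 [EMPTY]
step 5: bank2 2->1 [CONFLICT]
step 6: bank0 0->2 [CONFLICT]
step 7: bank0 2->3 [CONFLICT]
step 8: bank0 3->2 [CONFLICT]
step 9: bank2 1->1 [HIT]
step 10: bank1 0->2 [CONFLICT]
step 11: bank1 2->2 [HIT]
step 12: bank0 2->0 [CONFLICT]
step 13: bank0 0->0 [HIT]
step 14: bank0 0->0 [HIT]
step 15: bank1 2->3 [CONFLICT]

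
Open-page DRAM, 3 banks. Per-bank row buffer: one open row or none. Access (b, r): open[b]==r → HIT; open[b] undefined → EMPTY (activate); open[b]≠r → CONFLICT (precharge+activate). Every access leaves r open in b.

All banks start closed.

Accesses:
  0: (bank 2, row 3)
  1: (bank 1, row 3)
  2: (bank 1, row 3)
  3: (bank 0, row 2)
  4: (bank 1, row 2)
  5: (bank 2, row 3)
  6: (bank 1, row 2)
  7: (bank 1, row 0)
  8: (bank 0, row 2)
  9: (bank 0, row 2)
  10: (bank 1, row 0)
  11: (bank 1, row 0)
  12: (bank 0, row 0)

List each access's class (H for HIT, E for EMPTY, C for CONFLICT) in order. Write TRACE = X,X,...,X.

TRACE = E,E,H,E,C,H,H,C,H,H,H,H,C

step 0: bank2 None->3 [EMPTY]
step 1: bank1 None->3 [EMPTY]
step 2: bank1 3->3 [HIT]
step 3: bank0 None->2 [EMPTY]
step 4: bank1 3->2 [CONFLICT]
step 5: bank2 3->3 [HIT]
step 6: bank1 2->2 [HIT]
step 7: bank1 2->0 [CONFLICT]
step 8: bank0 2->2 [HIT]
step 9: bank0 2->2 [HIT]
step 10: bank1 0->0 [HIT]
step 11: bank1 0->0 [HIT]
step 12: bank0 2->0 [CONFLICT]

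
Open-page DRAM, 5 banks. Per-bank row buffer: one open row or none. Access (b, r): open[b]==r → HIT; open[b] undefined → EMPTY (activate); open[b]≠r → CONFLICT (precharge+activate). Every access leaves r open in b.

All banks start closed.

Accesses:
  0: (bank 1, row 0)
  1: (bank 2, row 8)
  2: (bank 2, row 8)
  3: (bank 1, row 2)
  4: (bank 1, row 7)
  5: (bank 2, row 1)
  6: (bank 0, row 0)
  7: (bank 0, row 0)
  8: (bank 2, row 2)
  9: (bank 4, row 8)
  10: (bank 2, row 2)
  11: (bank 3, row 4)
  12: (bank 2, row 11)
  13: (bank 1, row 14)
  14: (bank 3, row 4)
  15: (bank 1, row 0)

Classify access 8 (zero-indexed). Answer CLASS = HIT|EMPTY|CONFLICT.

CLASS = CONFLICT

  [0] b1 r0: no row ⇒ E
  [1] b2 r8: no row ⇒ E
  [2] b2 r8: had r8 ⇒ H
  [3] b1 r2: had r0 ⇒ C
  [4] b1 r7: had r2 ⇒ C
  [5] b2 r1: had r8 ⇒ C
  [6] b0 r0: no row ⇒ E
  [7] b0 r0: had r0 ⇒ H
  [8] b2 r2: had r1 ⇒ C
  [9] b4 r8: no row ⇒ E
  [10] b2 r2: had r2 ⇒ H
  [11] b3 r4: no row ⇒ E
  [12] b2 r11: had r2 ⇒ C
  [13] b1 r14: had r7 ⇒ C
  [14] b3 r4: had r4 ⇒ H
  [15] b1 r0: had r14 ⇒ C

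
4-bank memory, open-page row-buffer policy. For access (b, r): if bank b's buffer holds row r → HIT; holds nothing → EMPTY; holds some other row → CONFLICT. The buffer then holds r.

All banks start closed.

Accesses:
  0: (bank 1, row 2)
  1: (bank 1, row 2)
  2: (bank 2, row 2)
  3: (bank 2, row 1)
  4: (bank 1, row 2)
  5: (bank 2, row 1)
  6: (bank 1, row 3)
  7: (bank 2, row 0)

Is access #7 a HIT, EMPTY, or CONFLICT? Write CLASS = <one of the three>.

CLASS = CONFLICT

  [0] b1 r2: no row ⇒ E
  [1] b1 r2: had r2 ⇒ H
  [2] b2 r2: no row ⇒ E
  [3] b2 r1: had r2 ⇒ C
  [4] b1 r2: had r2 ⇒ H
  [5] b2 r1: had r1 ⇒ H
  [6] b1 r3: had r2 ⇒ C
  [7] b2 r0: had r1 ⇒ C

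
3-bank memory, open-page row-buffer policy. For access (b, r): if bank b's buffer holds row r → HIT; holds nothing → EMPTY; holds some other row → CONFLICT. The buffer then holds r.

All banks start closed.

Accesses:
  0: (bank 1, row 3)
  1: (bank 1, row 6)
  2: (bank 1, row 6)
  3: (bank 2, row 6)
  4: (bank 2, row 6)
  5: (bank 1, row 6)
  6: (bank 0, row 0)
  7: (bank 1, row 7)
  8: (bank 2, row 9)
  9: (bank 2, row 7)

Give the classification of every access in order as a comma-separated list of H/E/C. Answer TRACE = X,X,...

TRACE = E,C,H,E,H,H,E,C,C,C

0: bank 1 row 3 — prev None → EMPTY
1: bank 1 row 6 — prev 3 → CONFLICT
2: bank 1 row 6 — prev 6 → HIT
3: bank 2 row 6 — prev None → EMPTY
4: bank 2 row 6 — prev 6 → HIT
5: bank 1 row 6 — prev 6 → HIT
6: bank 0 row 0 — prev None → EMPTY
7: bank 1 row 7 — prev 6 → CONFLICT
8: bank 2 row 9 — prev 6 → CONFLICT
9: bank 2 row 7 — prev 9 → CONFLICT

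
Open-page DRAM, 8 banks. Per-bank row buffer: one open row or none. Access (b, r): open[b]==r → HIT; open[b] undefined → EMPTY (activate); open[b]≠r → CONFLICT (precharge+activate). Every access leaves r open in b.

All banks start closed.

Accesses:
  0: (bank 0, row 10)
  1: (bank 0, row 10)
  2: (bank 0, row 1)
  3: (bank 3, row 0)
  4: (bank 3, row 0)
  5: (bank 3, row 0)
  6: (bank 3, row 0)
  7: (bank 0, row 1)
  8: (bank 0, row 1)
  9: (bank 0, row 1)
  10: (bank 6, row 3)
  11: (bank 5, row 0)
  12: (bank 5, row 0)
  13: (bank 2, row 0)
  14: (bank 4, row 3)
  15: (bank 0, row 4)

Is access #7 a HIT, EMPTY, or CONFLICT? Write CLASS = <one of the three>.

CLASS = HIT

#0 (0,10) E
#1 (0,10) H  (was 10)
#2 (0,1) C  (was 10)
#3 (3,0) E
#4 (3,0) H  (was 0)
#5 (3,0) H  (was 0)
#6 (3,0) H  (was 0)
#7 (0,1) H  (was 1)
#8 (0,1) H  (was 1)
#9 (0,1) H  (was 1)
#10 (6,3) E
#11 (5,0) E
#12 (5,0) H  (was 0)
#13 (2,0) E
#14 (4,3) E
#15 (0,4) C  (was 1)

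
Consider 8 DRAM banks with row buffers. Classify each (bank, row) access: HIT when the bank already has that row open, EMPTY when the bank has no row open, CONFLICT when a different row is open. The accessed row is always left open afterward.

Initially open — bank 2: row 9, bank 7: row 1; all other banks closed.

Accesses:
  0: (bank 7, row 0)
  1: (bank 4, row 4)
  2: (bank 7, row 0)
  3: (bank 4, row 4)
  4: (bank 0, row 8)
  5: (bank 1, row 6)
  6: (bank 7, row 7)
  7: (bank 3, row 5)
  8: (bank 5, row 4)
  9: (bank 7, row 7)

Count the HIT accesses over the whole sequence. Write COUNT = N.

COUNT = 3

  [0] b7 r0: had r1 ⇒ C
  [1] b4 r4: no row ⇒ E
  [2] b7 r0: had r0 ⇒ H
  [3] b4 r4: had r4 ⇒ H
  [4] b0 r8: no row ⇒ E
  [5] b1 r6: no row ⇒ E
  [6] b7 r7: had r0 ⇒ C
  [7] b3 r5: no row ⇒ E
  [8] b5 r4: no row ⇒ E
  [9] b7 r7: had r7 ⇒ H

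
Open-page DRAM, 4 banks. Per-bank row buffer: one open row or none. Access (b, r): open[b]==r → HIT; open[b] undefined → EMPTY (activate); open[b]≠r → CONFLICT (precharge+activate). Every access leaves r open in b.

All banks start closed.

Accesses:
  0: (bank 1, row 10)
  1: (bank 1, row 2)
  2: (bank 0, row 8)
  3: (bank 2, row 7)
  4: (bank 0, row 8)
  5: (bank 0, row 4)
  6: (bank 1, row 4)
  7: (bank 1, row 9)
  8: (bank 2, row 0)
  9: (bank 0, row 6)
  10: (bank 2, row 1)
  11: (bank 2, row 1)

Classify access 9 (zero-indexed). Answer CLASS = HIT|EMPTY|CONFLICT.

step 0: bank1 None->10 [EMPTY]
step 1: bank1 10->2 [CONFLICT]
step 2: bank0 None->8 [EMPTY]
step 3: bank2 None->7 [EMPTY]
step 4: bank0 8->8 [HIT]
step 5: bank0 8->4 [CONFLICT]
step 6: bank1 2->4 [CONFLICT]
step 7: bank1 4->9 [CONFLICT]
step 8: bank2 7->0 [CONFLICT]
step 9: bank0 4->6 [CONFLICT]
step 10: bank2 0->1 [CONFLICT]
step 11: bank2 1->1 [HIT]

CLASS = CONFLICT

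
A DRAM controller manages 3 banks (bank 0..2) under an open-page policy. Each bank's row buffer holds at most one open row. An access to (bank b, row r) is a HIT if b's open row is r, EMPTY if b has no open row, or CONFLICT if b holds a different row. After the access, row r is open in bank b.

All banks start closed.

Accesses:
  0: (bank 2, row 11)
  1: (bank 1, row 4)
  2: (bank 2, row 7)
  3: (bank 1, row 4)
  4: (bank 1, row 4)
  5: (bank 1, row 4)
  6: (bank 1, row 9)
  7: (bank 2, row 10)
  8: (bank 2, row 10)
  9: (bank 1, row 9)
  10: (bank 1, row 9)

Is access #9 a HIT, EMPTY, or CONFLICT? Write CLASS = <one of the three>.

CLASS = HIT

#0 (2,11) E
#1 (1,4) E
#2 (2,7) C  (was 11)
#3 (1,4) H  (was 4)
#4 (1,4) H  (was 4)
#5 (1,4) H  (was 4)
#6 (1,9) C  (was 4)
#7 (2,10) C  (was 7)
#8 (2,10) H  (was 10)
#9 (1,9) H  (was 9)
#10 (1,9) H  (was 9)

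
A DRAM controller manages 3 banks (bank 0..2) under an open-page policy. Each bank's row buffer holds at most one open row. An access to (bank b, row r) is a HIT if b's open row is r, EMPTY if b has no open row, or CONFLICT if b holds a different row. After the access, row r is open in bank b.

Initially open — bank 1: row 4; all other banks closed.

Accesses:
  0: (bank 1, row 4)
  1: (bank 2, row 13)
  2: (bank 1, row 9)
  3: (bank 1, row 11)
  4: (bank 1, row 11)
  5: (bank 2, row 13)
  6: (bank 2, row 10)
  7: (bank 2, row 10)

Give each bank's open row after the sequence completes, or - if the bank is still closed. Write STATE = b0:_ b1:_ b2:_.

0: bank 1 row 4 — prev 4 → HIT
1: bank 2 row 13 — prev None → EMPTY
2: bank 1 row 9 — prev 4 → CONFLICT
3: bank 1 row 11 — prev 9 → CONFLICT
4: bank 1 row 11 — prev 11 → HIT
5: bank 2 row 13 — prev 13 → HIT
6: bank 2 row 10 — prev 13 → CONFLICT
7: bank 2 row 10 — prev 10 → HIT

STATE = b0:- b1:11 b2:10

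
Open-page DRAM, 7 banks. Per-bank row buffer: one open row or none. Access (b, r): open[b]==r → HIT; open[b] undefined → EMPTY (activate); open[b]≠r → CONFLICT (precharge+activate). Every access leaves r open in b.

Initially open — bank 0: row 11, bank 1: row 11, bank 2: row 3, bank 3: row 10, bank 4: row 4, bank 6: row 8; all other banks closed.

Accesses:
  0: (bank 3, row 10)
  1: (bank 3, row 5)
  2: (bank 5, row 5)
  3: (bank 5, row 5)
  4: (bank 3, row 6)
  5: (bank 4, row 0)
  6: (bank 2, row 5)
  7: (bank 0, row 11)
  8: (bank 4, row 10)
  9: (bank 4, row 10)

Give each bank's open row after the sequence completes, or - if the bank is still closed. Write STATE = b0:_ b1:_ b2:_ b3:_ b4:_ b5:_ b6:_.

0: bank 3 row 10 — prev 10 → HIT
1: bank 3 row 5 — prev 10 → CONFLICT
2: bank 5 row 5 — prev None → EMPTY
3: bank 5 row 5 — prev 5 → HIT
4: bank 3 row 6 — prev 5 → CONFLICT
5: bank 4 row 0 — prev 4 → CONFLICT
6: bank 2 row 5 — prev 3 → CONFLICT
7: bank 0 row 11 — prev 11 → HIT
8: bank 4 row 10 — prev 0 → CONFLICT
9: bank 4 row 10 — prev 10 → HIT

STATE = b0:11 b1:11 b2:5 b3:6 b4:10 b5:5 b6:8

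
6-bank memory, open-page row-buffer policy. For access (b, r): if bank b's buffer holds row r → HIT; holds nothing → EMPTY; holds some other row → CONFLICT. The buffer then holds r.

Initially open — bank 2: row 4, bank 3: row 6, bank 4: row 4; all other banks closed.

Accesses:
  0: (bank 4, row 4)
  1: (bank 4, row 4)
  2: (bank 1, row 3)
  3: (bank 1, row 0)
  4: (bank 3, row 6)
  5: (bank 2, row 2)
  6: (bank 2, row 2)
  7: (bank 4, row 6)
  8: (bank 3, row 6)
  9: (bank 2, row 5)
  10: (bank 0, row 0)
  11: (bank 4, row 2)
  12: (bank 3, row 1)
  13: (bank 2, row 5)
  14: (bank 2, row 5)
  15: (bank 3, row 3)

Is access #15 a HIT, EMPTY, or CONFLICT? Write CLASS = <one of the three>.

step 0: bank4 4->4 [HIT]
step 1: bank4 4->4 [HIT]
step 2: bank1 None->3 [EMPTY]
step 3: bank1 3->0 [CONFLICT]
step 4: bank3 6->6 [HIT]
step 5: bank2 4->2 [CONFLICT]
step 6: bank2 2->2 [HIT]
step 7: bank4 4->6 [CONFLICT]
step 8: bank3 6->6 [HIT]
step 9: bank2 2->5 [CONFLICT]
step 10: bank0 None->0 [EMPTY]
step 11: bank4 6->2 [CONFLICT]
step 12: bank3 6->1 [CONFLICT]
step 13: bank2 5->5 [HIT]
step 14: bank2 5->5 [HIT]
step 15: bank3 1->3 [CONFLICT]

CLASS = CONFLICT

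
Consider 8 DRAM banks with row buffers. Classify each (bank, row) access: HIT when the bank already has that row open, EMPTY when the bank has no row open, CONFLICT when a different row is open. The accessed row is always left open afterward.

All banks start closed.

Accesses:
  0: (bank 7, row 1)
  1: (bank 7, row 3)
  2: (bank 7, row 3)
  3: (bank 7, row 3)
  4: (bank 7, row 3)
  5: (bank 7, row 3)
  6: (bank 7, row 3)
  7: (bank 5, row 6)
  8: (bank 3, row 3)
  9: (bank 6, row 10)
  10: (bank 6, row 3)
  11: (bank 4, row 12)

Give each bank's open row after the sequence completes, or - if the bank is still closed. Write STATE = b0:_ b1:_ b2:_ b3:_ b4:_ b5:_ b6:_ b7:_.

0: bank 7 row 1 — prev None → EMPTY
1: bank 7 row 3 — prev 1 → CONFLICT
2: bank 7 row 3 — prev 3 → HIT
3: bank 7 row 3 — prev 3 → HIT
4: bank 7 row 3 — prev 3 → HIT
5: bank 7 row 3 — prev 3 → HIT
6: bank 7 row 3 — prev 3 → HIT
7: bank 5 row 6 — prev None → EMPTY
8: bank 3 row 3 — prev None → EMPTY
9: bank 6 row 10 — prev None → EMPTY
10: bank 6 row 3 — prev 10 → CONFLICT
11: bank 4 row 12 — prev None → EMPTY

STATE = b0:- b1:- b2:- b3:3 b4:12 b5:6 b6:3 b7:3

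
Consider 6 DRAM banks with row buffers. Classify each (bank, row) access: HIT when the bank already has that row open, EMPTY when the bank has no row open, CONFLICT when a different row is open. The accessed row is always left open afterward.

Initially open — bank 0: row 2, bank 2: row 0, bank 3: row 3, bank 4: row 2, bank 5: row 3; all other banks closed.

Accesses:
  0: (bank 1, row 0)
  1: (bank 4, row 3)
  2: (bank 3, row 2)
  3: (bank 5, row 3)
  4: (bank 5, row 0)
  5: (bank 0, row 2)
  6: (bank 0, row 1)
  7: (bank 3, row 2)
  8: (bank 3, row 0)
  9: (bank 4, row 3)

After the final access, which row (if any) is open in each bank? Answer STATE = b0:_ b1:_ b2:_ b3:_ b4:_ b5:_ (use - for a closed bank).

STATE = b0:1 b1:0 b2:0 b3:0 b4:3 b5:0

step 0: bank1 None->0 [EMPTY]
step 1: bank4 2->3 [CONFLICT]
step 2: bank3 3->2 [CONFLICT]
step 3: bank5 3->3 [HIT]
step 4: bank5 3->0 [CONFLICT]
step 5: bank0 2->2 [HIT]
step 6: bank0 2->1 [CONFLICT]
step 7: bank3 2->2 [HIT]
step 8: bank3 2->0 [CONFLICT]
step 9: bank4 3->3 [HIT]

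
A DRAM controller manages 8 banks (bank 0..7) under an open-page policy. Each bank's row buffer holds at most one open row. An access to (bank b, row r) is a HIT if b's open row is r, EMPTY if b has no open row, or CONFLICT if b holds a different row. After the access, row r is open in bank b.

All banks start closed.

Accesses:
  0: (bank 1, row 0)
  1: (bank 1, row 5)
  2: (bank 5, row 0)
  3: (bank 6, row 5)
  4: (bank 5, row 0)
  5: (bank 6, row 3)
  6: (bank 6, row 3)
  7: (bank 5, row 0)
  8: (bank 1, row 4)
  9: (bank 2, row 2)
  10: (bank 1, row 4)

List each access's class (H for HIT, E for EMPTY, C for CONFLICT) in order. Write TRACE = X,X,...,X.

TRACE = E,C,E,E,H,C,H,H,C,E,H

0: bank 1 row 0 — prev None → EMPTY
1: bank 1 row 5 — prev 0 → CONFLICT
2: bank 5 row 0 — prev None → EMPTY
3: bank 6 row 5 — prev None → EMPTY
4: bank 5 row 0 — prev 0 → HIT
5: bank 6 row 3 — prev 5 → CONFLICT
6: bank 6 row 3 — prev 3 → HIT
7: bank 5 row 0 — prev 0 → HIT
8: bank 1 row 4 — prev 5 → CONFLICT
9: bank 2 row 2 — prev None → EMPTY
10: bank 1 row 4 — prev 4 → HIT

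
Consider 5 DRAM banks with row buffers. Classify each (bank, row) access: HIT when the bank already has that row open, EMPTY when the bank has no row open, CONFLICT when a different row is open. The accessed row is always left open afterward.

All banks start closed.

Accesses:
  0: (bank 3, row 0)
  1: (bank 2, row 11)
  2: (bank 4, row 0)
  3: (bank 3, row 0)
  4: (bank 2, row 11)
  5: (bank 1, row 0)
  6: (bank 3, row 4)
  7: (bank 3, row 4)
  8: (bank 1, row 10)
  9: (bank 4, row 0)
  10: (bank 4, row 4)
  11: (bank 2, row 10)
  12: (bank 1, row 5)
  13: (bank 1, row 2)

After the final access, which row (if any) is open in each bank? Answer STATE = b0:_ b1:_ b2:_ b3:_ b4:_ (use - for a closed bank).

STATE = b0:- b1:2 b2:10 b3:4 b4:4

0: bank 3 row 0 — prev None → EMPTY
1: bank 2 row 11 — prev None → EMPTY
2: bank 4 row 0 — prev None → EMPTY
3: bank 3 row 0 — prev 0 → HIT
4: bank 2 row 11 — prev 11 → HIT
5: bank 1 row 0 — prev None → EMPTY
6: bank 3 row 4 — prev 0 → CONFLICT
7: bank 3 row 4 — prev 4 → HIT
8: bank 1 row 10 — prev 0 → CONFLICT
9: bank 4 row 0 — prev 0 → HIT
10: bank 4 row 4 — prev 0 → CONFLICT
11: bank 2 row 10 — prev 11 → CONFLICT
12: bank 1 row 5 — prev 10 → CONFLICT
13: bank 1 row 2 — prev 5 → CONFLICT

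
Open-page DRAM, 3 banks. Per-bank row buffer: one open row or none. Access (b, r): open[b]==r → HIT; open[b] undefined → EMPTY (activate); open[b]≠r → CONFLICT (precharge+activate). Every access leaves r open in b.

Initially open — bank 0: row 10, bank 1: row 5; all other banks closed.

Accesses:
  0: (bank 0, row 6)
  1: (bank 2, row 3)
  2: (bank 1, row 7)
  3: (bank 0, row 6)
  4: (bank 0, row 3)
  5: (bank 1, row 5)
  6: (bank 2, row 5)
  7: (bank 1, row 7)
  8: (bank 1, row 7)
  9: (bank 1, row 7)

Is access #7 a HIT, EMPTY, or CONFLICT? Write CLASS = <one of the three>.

CLASS = CONFLICT

step 0: bank0 10->6 [CONFLICT]
step 1: bank2 None->3 [EMPTY]
step 2: bank1 5->7 [CONFLICT]
step 3: bank0 6->6 [HIT]
step 4: bank0 6->3 [CONFLICT]
step 5: bank1 7->5 [CONFLICT]
step 6: bank2 3->5 [CONFLICT]
step 7: bank1 5->7 [CONFLICT]
step 8: bank1 7->7 [HIT]
step 9: bank1 7->7 [HIT]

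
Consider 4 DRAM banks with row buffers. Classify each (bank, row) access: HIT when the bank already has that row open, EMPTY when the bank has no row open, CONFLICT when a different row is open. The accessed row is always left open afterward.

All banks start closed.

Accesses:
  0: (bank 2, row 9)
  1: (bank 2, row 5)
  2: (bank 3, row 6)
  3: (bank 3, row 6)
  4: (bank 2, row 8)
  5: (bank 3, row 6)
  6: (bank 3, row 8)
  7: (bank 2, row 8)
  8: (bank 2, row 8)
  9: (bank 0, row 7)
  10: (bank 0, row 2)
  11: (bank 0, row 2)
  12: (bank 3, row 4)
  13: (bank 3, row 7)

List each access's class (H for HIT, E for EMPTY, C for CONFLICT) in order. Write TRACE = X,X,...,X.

0: bank 2 row 9 — prev None → EMPTY
1: bank 2 row 5 — prev 9 → CONFLICT
2: bank 3 row 6 — prev None → EMPTY
3: bank 3 row 6 — prev 6 → HIT
4: bank 2 row 8 — prev 5 → CONFLICT
5: bank 3 row 6 — prev 6 → HIT
6: bank 3 row 8 — prev 6 → CONFLICT
7: bank 2 row 8 — prev 8 → HIT
8: bank 2 row 8 — prev 8 → HIT
9: bank 0 row 7 — prev None → EMPTY
10: bank 0 row 2 — prev 7 → CONFLICT
11: bank 0 row 2 — prev 2 → HIT
12: bank 3 row 4 — prev 8 → CONFLICT
13: bank 3 row 7 — prev 4 → CONFLICT

TRACE = E,C,E,H,C,H,C,H,H,E,C,H,C,C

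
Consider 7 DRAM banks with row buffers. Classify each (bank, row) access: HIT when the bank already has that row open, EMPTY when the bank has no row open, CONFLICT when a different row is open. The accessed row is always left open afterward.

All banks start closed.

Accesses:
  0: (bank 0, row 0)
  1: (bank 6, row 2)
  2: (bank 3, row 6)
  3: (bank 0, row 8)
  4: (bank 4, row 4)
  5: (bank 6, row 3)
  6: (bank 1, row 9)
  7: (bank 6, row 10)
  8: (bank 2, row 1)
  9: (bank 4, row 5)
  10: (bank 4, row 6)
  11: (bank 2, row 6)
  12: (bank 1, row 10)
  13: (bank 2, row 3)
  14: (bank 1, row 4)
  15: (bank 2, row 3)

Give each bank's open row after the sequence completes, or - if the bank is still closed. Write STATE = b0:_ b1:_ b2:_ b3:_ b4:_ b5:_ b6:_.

STATE = b0:8 b1:4 b2:3 b3:6 b4:6 b5:- b6:10

0: bank 0 row 0 — prev None → EMPTY
1: bank 6 row 2 — prev None → EMPTY
2: bank 3 row 6 — prev None → EMPTY
3: bank 0 row 8 — prev 0 → CONFLICT
4: bank 4 row 4 — prev None → EMPTY
5: bank 6 row 3 — prev 2 → CONFLICT
6: bank 1 row 9 — prev None → EMPTY
7: bank 6 row 10 — prev 3 → CONFLICT
8: bank 2 row 1 — prev None → EMPTY
9: bank 4 row 5 — prev 4 → CONFLICT
10: bank 4 row 6 — prev 5 → CONFLICT
11: bank 2 row 6 — prev 1 → CONFLICT
12: bank 1 row 10 — prev 9 → CONFLICT
13: bank 2 row 3 — prev 6 → CONFLICT
14: bank 1 row 4 — prev 10 → CONFLICT
15: bank 2 row 3 — prev 3 → HIT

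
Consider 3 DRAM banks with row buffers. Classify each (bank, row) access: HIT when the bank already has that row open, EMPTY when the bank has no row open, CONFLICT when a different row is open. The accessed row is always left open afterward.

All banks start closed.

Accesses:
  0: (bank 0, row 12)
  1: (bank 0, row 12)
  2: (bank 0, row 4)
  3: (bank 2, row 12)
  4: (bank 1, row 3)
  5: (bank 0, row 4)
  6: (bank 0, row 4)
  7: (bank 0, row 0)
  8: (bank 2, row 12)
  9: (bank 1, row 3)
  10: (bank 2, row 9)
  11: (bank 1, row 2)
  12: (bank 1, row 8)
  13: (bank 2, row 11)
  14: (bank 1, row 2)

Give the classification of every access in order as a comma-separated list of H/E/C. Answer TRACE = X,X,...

0: bank 0 row 12 — prev None → EMPTY
1: bank 0 row 12 — prev 12 → HIT
2: bank 0 row 4 — prev 12 → CONFLICT
3: bank 2 row 12 — prev None → EMPTY
4: bank 1 row 3 — prev None → EMPTY
5: bank 0 row 4 — prev 4 → HIT
6: bank 0 row 4 — prev 4 → HIT
7: bank 0 row 0 — prev 4 → CONFLICT
8: bank 2 row 12 — prev 12 → HIT
9: bank 1 row 3 — prev 3 → HIT
10: bank 2 row 9 — prev 12 → CONFLICT
11: bank 1 row 2 — prev 3 → CONFLICT
12: bank 1 row 8 — prev 2 → CONFLICT
13: bank 2 row 11 — prev 9 → CONFLICT
14: bank 1 row 2 — prev 8 → CONFLICT

TRACE = E,H,C,E,E,H,H,C,H,H,C,C,C,C,C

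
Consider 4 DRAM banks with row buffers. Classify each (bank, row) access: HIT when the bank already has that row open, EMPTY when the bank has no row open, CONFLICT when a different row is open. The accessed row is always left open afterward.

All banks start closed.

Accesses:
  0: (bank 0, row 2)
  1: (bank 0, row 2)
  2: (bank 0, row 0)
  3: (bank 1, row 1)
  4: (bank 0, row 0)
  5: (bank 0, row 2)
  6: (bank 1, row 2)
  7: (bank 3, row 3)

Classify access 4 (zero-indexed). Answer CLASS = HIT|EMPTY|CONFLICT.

CLASS = HIT

#0 (0,2) E
#1 (0,2) H  (was 2)
#2 (0,0) C  (was 2)
#3 (1,1) E
#4 (0,0) H  (was 0)
#5 (0,2) C  (was 0)
#6 (1,2) C  (was 1)
#7 (3,3) E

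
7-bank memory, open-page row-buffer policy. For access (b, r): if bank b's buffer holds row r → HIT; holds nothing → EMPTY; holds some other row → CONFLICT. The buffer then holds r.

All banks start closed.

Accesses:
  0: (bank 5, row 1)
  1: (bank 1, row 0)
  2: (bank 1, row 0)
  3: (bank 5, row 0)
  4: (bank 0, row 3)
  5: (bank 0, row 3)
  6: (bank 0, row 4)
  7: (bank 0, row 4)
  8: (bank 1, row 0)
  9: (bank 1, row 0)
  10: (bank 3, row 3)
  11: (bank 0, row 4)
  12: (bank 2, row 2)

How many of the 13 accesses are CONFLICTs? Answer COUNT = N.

step 0: bank5 None->1 [EMPTY]
step 1: bank1 None->0 [EMPTY]
step 2: bank1 0->0 [HIT]
step 3: bank5 1->0 [CONFLICT]
step 4: bank0 None->3 [EMPTY]
step 5: bank0 3->3 [HIT]
step 6: bank0 3->4 [CONFLICT]
step 7: bank0 4->4 [HIT]
step 8: bank1 0->0 [HIT]
step 9: bank1 0->0 [HIT]
step 10: bank3 None->3 [EMPTY]
step 11: bank0 4->4 [HIT]
step 12: bank2 None->2 [EMPTY]

COUNT = 2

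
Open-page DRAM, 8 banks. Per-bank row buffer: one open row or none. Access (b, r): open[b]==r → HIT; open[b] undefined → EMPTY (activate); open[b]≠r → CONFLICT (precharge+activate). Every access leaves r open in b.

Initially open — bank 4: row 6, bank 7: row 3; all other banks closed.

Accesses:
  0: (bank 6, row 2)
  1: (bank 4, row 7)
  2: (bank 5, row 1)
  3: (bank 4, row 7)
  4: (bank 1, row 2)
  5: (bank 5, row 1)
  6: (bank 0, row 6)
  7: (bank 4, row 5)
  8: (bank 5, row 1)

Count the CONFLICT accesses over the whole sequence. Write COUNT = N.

COUNT = 2

0: bank 6 row 2 — prev None → EMPTY
1: bank 4 row 7 — prev 6 → CONFLICT
2: bank 5 row 1 — prev None → EMPTY
3: bank 4 row 7 — prev 7 → HIT
4: bank 1 row 2 — prev None → EMPTY
5: bank 5 row 1 — prev 1 → HIT
6: bank 0 row 6 — prev None → EMPTY
7: bank 4 row 5 — prev 7 → CONFLICT
8: bank 5 row 1 — prev 1 → HIT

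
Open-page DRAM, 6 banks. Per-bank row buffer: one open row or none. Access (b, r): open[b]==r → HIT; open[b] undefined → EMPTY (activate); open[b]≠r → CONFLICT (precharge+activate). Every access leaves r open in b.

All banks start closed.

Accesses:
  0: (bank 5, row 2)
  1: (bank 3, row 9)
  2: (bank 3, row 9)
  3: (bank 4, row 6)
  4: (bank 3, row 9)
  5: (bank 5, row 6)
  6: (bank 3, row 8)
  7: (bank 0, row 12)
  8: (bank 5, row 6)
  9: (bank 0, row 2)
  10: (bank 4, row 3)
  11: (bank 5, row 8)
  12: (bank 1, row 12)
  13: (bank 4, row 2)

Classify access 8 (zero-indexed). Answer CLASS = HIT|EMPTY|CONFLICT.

CLASS = HIT

0: bank 5 row 2 — prev None → EMPTY
1: bank 3 row 9 — prev None → EMPTY
2: bank 3 row 9 — prev 9 → HIT
3: bank 4 row 6 — prev None → EMPTY
4: bank 3 row 9 — prev 9 → HIT
5: bank 5 row 6 — prev 2 → CONFLICT
6: bank 3 row 8 — prev 9 → CONFLICT
7: bank 0 row 12 — prev None → EMPTY
8: bank 5 row 6 — prev 6 → HIT
9: bank 0 row 2 — prev 12 → CONFLICT
10: bank 4 row 3 — prev 6 → CONFLICT
11: bank 5 row 8 — prev 6 → CONFLICT
12: bank 1 row 12 — prev None → EMPTY
13: bank 4 row 2 — prev 3 → CONFLICT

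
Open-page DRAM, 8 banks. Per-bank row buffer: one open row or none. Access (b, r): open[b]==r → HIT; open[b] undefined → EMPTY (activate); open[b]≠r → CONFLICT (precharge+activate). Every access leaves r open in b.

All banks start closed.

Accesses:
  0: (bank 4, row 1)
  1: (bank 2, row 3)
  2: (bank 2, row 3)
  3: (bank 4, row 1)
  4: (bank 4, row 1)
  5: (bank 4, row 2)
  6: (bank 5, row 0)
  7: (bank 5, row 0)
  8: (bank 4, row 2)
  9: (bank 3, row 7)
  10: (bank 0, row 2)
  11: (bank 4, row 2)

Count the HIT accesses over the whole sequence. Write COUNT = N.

#0 (4,1) E
#1 (2,3) E
#2 (2,3) H  (was 3)
#3 (4,1) H  (was 1)
#4 (4,1) H  (was 1)
#5 (4,2) C  (was 1)
#6 (5,0) E
#7 (5,0) H  (was 0)
#8 (4,2) H  (was 2)
#9 (3,7) E
#10 (0,2) E
#11 (4,2) H  (was 2)

COUNT = 6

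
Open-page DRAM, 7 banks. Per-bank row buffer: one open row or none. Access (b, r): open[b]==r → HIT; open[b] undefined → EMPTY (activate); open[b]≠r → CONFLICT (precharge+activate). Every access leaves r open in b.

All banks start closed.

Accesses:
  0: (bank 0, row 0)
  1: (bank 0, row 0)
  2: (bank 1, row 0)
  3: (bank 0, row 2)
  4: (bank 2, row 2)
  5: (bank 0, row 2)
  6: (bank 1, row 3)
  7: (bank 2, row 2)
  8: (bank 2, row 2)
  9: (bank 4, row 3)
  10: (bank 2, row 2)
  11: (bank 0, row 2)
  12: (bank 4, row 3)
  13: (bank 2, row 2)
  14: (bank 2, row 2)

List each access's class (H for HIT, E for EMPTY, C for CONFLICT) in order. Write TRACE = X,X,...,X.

TRACE = E,H,E,C,E,H,C,H,H,E,H,H,H,H,H

0: bank 0 row 0 — prev None → EMPTY
1: bank 0 row 0 — prev 0 → HIT
2: bank 1 row 0 — prev None → EMPTY
3: bank 0 row 2 — prev 0 → CONFLICT
4: bank 2 row 2 — prev None → EMPTY
5: bank 0 row 2 — prev 2 → HIT
6: bank 1 row 3 — prev 0 → CONFLICT
7: bank 2 row 2 — prev 2 → HIT
8: bank 2 row 2 — prev 2 → HIT
9: bank 4 row 3 — prev None → EMPTY
10: bank 2 row 2 — prev 2 → HIT
11: bank 0 row 2 — prev 2 → HIT
12: bank 4 row 3 — prev 3 → HIT
13: bank 2 row 2 — prev 2 → HIT
14: bank 2 row 2 — prev 2 → HIT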